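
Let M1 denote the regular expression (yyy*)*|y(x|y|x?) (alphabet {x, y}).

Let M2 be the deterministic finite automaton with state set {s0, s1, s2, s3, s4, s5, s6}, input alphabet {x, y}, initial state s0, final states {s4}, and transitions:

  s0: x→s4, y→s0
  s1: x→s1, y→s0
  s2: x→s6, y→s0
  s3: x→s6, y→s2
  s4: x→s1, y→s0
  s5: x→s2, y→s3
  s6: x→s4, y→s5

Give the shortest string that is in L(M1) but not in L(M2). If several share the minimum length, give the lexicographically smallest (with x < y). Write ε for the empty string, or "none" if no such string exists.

The empty string ε is accepted by M1 but not by M2.
Since ε is the unique shortest string, it is the required witness.

ε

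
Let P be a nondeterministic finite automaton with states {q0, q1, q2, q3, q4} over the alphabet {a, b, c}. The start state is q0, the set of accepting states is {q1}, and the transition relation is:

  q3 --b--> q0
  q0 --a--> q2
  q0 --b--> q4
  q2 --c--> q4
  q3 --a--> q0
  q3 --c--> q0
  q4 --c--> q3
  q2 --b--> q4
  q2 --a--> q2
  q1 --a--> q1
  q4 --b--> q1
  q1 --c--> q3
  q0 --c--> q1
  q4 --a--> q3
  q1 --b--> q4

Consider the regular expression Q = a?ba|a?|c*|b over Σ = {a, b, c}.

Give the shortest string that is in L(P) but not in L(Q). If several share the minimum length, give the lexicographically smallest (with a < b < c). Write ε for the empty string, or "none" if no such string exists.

The string bb is accepted by P but not by Q.
No shorter string lies in the difference, and bb is the lexicographically first length-2 string in L(P) \ L(Q).

bb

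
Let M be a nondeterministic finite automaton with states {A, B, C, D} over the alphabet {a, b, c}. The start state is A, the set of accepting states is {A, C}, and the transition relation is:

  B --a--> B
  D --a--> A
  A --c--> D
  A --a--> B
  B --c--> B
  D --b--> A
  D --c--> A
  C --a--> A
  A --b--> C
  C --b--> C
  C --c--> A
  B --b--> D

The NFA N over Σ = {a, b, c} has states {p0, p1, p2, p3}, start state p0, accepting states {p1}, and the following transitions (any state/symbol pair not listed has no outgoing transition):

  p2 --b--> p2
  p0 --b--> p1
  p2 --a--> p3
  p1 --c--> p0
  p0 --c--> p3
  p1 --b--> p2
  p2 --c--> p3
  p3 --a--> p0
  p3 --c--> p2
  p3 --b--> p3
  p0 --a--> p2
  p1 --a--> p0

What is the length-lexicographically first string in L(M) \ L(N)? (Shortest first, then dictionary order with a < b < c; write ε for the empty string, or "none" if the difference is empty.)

The empty string ε is accepted by M but not by N.
Since ε is the unique shortest string, it is the required witness.

ε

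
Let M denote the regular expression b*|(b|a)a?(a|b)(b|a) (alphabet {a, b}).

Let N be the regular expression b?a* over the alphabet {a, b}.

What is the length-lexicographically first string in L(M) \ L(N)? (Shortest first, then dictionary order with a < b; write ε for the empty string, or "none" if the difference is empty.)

The string bb is accepted by M but not by N.
No shorter string lies in the difference, and bb is the lexicographically first length-2 string in L(M) \ L(N).

bb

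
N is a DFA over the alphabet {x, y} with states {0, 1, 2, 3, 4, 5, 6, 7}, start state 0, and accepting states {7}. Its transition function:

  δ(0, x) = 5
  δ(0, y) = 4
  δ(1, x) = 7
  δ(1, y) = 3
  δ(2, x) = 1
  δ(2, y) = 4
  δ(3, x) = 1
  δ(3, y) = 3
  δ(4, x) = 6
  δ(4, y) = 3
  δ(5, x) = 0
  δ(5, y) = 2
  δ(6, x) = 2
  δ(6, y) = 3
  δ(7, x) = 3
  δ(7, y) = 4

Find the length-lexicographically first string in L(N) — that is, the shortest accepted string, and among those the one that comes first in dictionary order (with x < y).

xyxx

A breadth-first search from 0 reaches an accepting state first via the path 0 → 5 → 2 → 1 → 7 on input xyxx.
No string of length < 4 is accepted (BFS exhausts all shorter strings without reaching an accepting state), and xyxx is the lexicographically least accepting string of length 4.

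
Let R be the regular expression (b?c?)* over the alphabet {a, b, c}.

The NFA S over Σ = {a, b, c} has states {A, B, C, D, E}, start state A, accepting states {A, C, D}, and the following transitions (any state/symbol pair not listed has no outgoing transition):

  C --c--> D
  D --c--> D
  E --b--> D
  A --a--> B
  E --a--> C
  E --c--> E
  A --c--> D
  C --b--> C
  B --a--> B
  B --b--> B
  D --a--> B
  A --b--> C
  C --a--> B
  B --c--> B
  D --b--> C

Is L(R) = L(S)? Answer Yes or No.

Converting the expression R to a DFA (subset construction, then merging equivalent states) gives the minimal DFA with states {r0, r1}, start state r0, accepting states {r0} and transitions r0: a→r1, b→r0, c→r0; r1: a→r1, b→r1, c→r1.
Exploring the product automaton R × S from the start pair (r0, A), following both machines on each input symbol, reaches 4 state pairs: (r0, A), (r1, B), (r0, C), (r0, D).
R accepts in {r0} and S accepts in {A, C, D}. In every reachable pair the two components are either both accepting — (r0, A), (r0, C), (r0, D) — or both non-accepting, so no string is accepted by exactly one of the machines: L(R) \ L(S) and L(S) \ L(R) are both empty.
Hence every string is accepted by R iff it is accepted by S, and the two languages coincide.

Yes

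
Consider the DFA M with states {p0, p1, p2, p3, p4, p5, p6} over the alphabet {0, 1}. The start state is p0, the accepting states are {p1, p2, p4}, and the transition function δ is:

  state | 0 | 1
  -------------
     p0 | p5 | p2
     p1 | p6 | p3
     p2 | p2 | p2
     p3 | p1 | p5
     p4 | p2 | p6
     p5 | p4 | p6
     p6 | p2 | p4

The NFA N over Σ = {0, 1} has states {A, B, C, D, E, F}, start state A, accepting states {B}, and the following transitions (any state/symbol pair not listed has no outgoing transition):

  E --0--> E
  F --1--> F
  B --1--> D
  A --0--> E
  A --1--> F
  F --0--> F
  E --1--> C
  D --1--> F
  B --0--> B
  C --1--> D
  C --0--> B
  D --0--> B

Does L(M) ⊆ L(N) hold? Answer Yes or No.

The string 1 is in L(M) but not in L(N).
So L(M) ⊄ L(N).

No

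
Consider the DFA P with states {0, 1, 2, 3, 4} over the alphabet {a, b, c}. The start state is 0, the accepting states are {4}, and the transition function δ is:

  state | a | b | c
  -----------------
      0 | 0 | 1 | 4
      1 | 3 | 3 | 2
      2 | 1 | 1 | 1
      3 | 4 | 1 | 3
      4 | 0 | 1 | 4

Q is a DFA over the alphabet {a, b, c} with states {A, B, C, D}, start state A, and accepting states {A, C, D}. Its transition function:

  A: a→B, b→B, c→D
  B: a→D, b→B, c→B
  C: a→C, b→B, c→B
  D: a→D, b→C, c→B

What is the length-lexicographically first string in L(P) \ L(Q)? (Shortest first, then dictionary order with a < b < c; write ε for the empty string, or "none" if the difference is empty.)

ac

The string ac is accepted by P but not by Q.
No shorter string lies in the difference, and ac is the lexicographically first length-2 string in L(P) \ L(Q).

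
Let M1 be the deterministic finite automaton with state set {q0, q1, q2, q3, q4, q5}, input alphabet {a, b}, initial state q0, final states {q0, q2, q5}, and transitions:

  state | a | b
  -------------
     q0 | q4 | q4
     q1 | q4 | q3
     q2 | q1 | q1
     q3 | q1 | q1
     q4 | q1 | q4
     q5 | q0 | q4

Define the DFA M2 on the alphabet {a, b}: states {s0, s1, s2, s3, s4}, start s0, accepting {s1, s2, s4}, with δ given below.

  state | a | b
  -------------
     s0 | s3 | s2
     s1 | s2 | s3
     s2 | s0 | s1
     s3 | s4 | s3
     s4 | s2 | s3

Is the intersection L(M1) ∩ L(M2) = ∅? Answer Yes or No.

Yes

Exploring the product automaton M1 × M2 from the start pair (q0, s0), following both machines on each input symbol, reaches 14 state pairs: (q0, s0), (q4, s3), (q4, s2), (q1, s4), (q1, s0), (q4, s1), (q3, s3), (q3, s2), (q1, s2), (q1, s3), (q1, s1), (q4, s0), (q3, s1), (q4, s4).
M1 accepts in {q0, q2, q5} and M2 accepts in {s1, s2, s4}; no reachable pair has both components accepting, so no string drives both machines to acceptance simultaneously and L(M1) ∩ L(M2) = ∅.
So no string is accepted by both, and the intersection is empty.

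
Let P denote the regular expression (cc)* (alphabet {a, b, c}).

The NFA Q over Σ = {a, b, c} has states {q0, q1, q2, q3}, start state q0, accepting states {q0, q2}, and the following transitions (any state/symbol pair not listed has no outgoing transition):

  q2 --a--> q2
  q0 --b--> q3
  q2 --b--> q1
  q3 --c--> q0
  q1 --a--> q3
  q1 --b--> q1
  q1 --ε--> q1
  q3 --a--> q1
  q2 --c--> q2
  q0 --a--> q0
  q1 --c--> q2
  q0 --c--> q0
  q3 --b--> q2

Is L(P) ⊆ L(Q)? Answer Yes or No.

Yes

Converting the expression P to a DFA (subset construction, then merging equivalent states) gives the minimal DFA with states {p0, p1, p2}, start state p0, accepting states {p0} and transitions p0: a→p1, b→p1, c→p2; p1: a→p1, b→p1, c→p1; p2: a→p1, b→p1, c→p0.
Exploring the product automaton P × Q from the start pair (p0, q0), following both machines on each input symbol, reaches 6 state pairs: (p0, q0), (p1, q0), (p1, q3), (p2, q0), (p1, q1), (p1, q2).
P accepts in {p0} and Q accepts in {q0, q2}. The reachable pairs whose P-component is accepting are (p0, q0); in each of them the Q-component is accepting too, so the product for L(P) \ L(Q) (P-component accepting, Q-component rejecting) has no reachable accepting pair and the difference is empty.
Hence every string in L(P) is also in L(Q).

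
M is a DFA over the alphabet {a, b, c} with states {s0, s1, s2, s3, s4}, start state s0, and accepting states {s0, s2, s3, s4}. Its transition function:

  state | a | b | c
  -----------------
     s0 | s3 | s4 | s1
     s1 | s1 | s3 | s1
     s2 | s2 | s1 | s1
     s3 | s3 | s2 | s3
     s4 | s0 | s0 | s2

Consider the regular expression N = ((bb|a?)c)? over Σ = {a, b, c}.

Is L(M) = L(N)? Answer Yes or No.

The string a is accepted by M but rejected by N.
So L(M) ≠ L(N).

No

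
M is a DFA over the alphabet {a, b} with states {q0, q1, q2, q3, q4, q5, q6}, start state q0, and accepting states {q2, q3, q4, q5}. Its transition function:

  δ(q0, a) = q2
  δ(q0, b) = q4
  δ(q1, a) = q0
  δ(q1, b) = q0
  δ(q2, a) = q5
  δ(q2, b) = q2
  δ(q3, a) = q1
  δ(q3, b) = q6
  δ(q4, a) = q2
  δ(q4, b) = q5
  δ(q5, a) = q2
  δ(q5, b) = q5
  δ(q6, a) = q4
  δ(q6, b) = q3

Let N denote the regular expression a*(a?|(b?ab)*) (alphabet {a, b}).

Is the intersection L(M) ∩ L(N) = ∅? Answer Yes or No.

No

The string a is accepted by both M and N.
Hence L(M) ∩ L(N) ≠ ∅.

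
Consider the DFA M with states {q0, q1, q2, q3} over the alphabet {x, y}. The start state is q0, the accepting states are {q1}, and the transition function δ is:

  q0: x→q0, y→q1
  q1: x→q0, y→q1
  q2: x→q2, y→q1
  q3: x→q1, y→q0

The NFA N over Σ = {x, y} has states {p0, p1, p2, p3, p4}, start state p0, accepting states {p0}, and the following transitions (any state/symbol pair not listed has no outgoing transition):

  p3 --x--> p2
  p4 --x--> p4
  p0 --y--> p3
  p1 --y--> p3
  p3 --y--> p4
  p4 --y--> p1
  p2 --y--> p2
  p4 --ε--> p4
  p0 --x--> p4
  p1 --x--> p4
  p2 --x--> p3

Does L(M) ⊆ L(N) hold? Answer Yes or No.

No

The string y is in L(M) but not in L(N).
So L(M) ⊄ L(N).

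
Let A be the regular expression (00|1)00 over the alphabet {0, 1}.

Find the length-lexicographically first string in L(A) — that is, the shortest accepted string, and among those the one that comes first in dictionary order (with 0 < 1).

100

By inspection of the expression, no string of length less than 3 matches, and 100 is the lexicographically first match of length 3.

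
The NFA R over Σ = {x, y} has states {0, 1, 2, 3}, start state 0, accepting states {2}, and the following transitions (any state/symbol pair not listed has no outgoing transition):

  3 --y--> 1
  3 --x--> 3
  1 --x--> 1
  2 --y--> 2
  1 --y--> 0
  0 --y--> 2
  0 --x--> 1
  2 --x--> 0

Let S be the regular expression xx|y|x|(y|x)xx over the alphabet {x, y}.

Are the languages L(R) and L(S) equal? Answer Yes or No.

No

The string yy is accepted by R but rejected by S.
So L(R) ≠ L(S).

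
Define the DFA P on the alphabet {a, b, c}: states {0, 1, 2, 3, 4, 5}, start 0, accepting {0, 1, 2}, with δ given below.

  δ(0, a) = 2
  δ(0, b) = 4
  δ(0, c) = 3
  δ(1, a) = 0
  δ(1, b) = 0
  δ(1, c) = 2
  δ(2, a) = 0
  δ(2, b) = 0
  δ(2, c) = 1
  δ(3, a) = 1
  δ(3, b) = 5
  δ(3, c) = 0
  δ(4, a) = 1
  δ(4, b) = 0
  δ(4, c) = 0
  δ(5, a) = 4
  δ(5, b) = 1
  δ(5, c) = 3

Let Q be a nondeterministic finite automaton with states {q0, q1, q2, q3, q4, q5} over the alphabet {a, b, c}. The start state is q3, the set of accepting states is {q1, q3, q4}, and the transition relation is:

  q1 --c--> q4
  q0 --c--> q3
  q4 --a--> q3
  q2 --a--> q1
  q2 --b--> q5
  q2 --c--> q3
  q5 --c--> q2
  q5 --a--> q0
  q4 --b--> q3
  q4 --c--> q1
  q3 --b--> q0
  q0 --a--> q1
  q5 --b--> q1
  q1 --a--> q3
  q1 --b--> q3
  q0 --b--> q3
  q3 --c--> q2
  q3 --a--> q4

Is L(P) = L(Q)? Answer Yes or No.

Exploring the product automaton P × Q from the start pair (0, q3), following both machines on each input symbol, reaches 6 state pairs: (0, q3), (2, q4), (4, q0), (3, q2), (1, q1), (5, q5).
P accepts in {0, 1, 2} and Q accepts in {q1, q3, q4}. In every reachable pair the two components are either both accepting — (0, q3), (2, q4), (1, q1) — or both non-accepting, so no string is accepted by exactly one of the machines: L(P) \ L(Q) and L(Q) \ L(P) are both empty.
Hence every string is accepted by P iff it is accepted by Q, and the two languages coincide.

Yes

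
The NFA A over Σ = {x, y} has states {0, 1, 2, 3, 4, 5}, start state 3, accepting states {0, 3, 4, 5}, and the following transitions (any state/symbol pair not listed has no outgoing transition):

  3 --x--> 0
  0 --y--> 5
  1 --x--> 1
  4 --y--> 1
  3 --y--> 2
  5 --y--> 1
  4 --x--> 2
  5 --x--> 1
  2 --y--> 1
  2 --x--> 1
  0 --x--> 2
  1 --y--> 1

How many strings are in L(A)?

3

The useful subgraph on states {0, 3, 5} is acyclic, so L(A) is finite; the longest accepting path visits 3 useful states, giving maximum string length 2.
Counting accepting paths from 3 by length: 1 of length 0, 1 of length 1, 1 of length 2. Total 3.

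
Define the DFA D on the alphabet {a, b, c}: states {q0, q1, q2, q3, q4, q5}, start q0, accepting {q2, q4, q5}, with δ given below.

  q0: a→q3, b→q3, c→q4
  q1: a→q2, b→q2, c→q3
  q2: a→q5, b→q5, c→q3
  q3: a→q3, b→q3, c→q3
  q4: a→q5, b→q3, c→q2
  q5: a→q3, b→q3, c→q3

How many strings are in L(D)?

The useful subgraph on states {q0, q2, q4, q5} is acyclic, so L(D) is finite; the longest accepting path visits 4 useful states, giving maximum string length 3.
Counting accepting paths from q0 by length: 1 of length 1, 2 of length 2, 2 of length 3. Total 5.

5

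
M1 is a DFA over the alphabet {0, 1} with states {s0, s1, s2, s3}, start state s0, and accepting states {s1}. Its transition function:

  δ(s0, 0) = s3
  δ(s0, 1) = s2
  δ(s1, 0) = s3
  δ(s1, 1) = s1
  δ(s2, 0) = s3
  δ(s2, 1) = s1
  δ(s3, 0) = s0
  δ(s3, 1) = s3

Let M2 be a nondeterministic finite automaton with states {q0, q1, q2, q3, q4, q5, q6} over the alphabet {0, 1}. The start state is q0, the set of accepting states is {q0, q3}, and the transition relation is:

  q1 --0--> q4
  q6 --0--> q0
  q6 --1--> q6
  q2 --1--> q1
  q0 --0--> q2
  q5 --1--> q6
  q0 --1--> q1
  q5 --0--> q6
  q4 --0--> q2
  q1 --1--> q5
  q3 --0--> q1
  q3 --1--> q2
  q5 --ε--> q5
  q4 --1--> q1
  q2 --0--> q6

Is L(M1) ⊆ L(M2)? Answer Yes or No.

No

The string 11 is in L(M1) but not in L(M2).
So L(M1) ⊄ L(M2).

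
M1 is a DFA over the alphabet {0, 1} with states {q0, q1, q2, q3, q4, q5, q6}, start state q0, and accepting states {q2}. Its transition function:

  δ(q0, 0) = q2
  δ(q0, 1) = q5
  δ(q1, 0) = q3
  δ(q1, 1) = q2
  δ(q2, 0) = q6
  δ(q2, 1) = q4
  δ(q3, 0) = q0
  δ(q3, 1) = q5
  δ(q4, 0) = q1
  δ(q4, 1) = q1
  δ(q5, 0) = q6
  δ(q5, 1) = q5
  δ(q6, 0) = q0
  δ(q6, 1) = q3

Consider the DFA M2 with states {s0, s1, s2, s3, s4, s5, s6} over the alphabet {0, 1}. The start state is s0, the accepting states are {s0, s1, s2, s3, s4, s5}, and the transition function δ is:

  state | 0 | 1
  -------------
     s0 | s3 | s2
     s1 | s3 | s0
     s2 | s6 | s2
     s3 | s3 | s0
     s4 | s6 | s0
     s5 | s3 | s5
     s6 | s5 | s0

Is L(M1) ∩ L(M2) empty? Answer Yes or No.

No

The string 0 is accepted by both M1 and M2.
Hence L(M1) ∩ L(M2) ≠ ∅.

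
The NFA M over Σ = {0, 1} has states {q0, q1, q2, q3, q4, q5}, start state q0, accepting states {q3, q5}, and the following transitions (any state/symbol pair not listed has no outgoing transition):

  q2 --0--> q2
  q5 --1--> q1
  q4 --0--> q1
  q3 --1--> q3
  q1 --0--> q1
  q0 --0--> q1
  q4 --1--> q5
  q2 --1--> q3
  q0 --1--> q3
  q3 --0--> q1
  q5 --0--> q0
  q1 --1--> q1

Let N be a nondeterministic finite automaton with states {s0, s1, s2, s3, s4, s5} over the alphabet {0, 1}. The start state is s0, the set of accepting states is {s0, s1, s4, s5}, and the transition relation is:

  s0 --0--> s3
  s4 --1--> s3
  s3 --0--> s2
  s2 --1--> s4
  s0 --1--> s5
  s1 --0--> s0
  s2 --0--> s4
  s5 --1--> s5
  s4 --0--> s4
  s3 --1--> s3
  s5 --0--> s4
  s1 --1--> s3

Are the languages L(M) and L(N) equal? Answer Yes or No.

The empty string ε is accepted by N but rejected by M.
So L(M) ≠ L(N).

No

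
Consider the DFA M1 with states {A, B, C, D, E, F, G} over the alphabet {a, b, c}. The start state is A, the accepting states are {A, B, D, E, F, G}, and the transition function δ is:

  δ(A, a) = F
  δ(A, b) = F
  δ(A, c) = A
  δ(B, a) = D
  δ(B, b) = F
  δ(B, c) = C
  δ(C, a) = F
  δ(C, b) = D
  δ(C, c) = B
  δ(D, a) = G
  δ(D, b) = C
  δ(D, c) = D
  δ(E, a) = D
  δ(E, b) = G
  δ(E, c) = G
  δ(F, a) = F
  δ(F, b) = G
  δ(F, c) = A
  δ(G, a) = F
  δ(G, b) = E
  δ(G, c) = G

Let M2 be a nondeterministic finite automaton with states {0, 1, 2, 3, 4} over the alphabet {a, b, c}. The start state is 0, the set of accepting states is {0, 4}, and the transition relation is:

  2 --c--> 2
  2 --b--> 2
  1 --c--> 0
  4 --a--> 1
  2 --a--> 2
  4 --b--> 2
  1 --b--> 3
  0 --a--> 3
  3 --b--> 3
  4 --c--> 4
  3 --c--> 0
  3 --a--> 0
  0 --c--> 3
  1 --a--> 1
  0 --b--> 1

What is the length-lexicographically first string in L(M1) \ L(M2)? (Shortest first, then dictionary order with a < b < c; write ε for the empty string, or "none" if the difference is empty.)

The string a is accepted by M1 but not by M2.
No shorter string lies in the difference, and a is the lexicographically first length-1 string in L(M1) \ L(M2).

a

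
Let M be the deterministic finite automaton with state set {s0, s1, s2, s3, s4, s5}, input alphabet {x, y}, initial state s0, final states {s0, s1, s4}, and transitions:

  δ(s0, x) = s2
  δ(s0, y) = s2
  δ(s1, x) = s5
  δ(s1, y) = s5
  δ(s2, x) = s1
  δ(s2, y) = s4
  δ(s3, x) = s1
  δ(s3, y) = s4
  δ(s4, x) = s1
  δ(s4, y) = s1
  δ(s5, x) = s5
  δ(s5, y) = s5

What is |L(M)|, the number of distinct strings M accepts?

The useful subgraph on states {s0, s1, s2, s4} is acyclic, so L(M) is finite; the longest accepting path visits 4 useful states, giving maximum string length 3.
Counting accepting paths from s0 by length: 1 of length 0, 4 of length 2, 4 of length 3. Total 9.

9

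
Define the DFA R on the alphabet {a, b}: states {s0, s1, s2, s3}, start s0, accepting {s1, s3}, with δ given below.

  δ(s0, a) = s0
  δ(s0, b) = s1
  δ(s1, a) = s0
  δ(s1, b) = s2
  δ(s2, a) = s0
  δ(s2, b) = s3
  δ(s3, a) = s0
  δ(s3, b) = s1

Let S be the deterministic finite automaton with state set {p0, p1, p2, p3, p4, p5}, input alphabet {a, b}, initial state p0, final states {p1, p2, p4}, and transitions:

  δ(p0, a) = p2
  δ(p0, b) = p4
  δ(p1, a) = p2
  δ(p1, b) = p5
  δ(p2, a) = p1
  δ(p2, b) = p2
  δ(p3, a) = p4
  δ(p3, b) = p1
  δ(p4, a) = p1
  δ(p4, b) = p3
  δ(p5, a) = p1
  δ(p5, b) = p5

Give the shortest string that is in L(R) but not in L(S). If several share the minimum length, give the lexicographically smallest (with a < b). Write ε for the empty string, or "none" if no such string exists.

The string aab is accepted by R but not by S.
No shorter string lies in the difference, and aab is the lexicographically first length-3 string in L(R) \ L(S).

aab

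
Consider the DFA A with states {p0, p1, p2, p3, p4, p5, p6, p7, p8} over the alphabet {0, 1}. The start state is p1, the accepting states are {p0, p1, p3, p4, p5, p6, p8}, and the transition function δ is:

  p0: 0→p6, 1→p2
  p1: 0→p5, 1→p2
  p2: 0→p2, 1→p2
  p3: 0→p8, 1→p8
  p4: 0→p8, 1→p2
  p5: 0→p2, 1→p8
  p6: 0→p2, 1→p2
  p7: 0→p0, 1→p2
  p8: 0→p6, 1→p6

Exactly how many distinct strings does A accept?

The useful subgraph on states {p1, p5, p6, p8} is acyclic, so L(A) is finite; the longest accepting path visits 4 useful states, giving maximum string length 3.
Counting accepting paths from p1 by length: 1 of length 0, 1 of length 1, 1 of length 2, 2 of length 3. Total 5.

5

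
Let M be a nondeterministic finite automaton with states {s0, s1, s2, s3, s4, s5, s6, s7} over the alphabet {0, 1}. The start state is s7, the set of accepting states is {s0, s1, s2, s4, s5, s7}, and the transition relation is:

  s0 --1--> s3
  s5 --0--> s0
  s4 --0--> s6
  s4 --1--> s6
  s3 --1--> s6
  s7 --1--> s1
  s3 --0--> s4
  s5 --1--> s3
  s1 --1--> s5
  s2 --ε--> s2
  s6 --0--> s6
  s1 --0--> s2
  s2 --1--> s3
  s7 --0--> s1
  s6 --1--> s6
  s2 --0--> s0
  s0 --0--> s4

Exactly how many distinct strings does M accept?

The useful subgraph on states {s0, s1, s2, s3, s4, s5, s7} is acyclic, so L(M) is finite; the longest accepting path visits 6 useful states, giving maximum string length 5.
Counting accepting paths from s7 by length: 1 of length 0, 2 of length 1, 4 of length 2, 4 of length 3, 8 of length 4, 4 of length 5. Total 23.

23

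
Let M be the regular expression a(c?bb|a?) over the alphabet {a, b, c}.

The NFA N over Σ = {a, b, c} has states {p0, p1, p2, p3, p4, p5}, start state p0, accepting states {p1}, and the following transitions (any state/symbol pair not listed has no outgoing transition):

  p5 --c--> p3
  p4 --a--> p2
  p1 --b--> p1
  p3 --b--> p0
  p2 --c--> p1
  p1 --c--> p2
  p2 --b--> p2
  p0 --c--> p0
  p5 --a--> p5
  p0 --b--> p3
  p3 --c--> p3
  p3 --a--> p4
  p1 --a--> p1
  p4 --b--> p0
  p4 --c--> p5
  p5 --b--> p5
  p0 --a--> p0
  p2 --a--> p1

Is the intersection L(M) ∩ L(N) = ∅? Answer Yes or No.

Yes

Converting the expression M to a DFA (subset construction, then merging equivalent states) gives the minimal DFA with states {m0, m1, m2, m3, m4, m5}, start state m0, accepting states {m1, m3} and transitions m0: a→m1, b→m2, c→m2; m1: a→m3, b→m4, c→m5; m2: a→m2, b→m2, c→m2; m3: a→m2, b→m2, c→m2; m4: a→m2, b→m3, c→m2; m5: a→m2, b→m4, c→m2.
Exploring the product automaton M × N from the start pair (m0, p0), following both machines on each input symbol, reaches 11 state pairs: (m0, p0), (m1, p0), (m2, p3), (m2, p0), (m3, p0), (m4, p3), (m5, p0), (m2, p4), (m2, p2), (m2, p5), (m2, p1).
M accepts in {m1, m3} and N accepts in {p1}; no reachable pair has both components accepting, so no string drives both machines to acceptance simultaneously and L(M) ∩ L(N) = ∅.
So no string is accepted by both, and the intersection is empty.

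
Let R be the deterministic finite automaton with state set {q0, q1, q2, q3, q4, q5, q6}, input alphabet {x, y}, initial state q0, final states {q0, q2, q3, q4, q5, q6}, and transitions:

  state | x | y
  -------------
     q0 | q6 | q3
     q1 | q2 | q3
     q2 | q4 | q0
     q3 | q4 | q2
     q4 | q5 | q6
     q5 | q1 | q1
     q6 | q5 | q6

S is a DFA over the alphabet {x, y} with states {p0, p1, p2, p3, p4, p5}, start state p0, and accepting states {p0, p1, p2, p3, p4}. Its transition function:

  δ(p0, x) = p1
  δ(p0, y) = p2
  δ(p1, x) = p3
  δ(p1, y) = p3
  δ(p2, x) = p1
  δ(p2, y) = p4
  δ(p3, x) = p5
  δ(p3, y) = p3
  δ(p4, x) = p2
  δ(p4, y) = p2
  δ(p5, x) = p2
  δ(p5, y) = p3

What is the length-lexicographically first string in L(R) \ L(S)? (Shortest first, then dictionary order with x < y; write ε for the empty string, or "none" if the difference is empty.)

xyx

The string xyx is accepted by R but not by S.
No shorter string lies in the difference, and xyx is the lexicographically first length-3 string in L(R) \ L(S).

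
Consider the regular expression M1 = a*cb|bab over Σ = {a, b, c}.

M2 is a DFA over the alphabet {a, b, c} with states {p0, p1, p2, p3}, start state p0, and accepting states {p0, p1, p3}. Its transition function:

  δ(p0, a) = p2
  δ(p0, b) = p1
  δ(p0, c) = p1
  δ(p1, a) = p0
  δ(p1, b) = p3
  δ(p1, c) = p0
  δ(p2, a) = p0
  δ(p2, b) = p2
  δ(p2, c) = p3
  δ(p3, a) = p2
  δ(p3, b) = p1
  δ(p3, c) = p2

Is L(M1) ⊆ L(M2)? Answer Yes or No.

Converting the expression M1 to a DFA (subset construction, then merging equivalent states) gives the minimal DFA with states {r0, r1, r2, r3, r4, r5}, start state r0, accepting states {r5} and transitions r0: a→r1, b→r2, c→r3; r1: a→r1, b→r4, c→r3; r2: a→r3, b→r4, c→r4; r3: a→r4, b→r5, c→r4; r4: a→r4, b→r4, c→r4; r5: a→r4, b→r4, c→r4.
Exploring the product automaton M1 × M2 from the start pair (r0, p0), following both machines on each input symbol, reaches 13 state pairs: (r0, p0), (r1, p2), (r2, p1), (r3, p1), (r1, p0), (r4, p2), (r3, p3), (r3, p0), (r4, p3), (r4, p0), (r5, p3), (r4, p1), (r5, p1).
M1 accepts in {r5} and M2 accepts in {p0, p1, p3}. The reachable pairs whose M1-component is accepting are (r5, p3), (r5, p1); in each of them the M2-component is accepting too, so the product for L(M1) \ L(M2) (M1-component accepting, M2-component rejecting) has no reachable accepting pair and the difference is empty.
Hence every string in L(M1) is also in L(M2).

Yes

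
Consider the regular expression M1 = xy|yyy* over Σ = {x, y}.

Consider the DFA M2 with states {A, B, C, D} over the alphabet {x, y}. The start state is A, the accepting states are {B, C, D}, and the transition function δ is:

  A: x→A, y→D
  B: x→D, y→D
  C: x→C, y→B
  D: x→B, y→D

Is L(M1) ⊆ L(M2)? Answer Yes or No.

Converting the expression M1 to a DFA (subset construction, then merging equivalent states) gives the minimal DFA with states {r0, r1, r2, r3, r4, r5}, start state r0, accepting states {r4, r5} and transitions r0: x→r1, y→r2; r1: x→r3, y→r4; r2: x→r3, y→r5; r3: x→r3, y→r3; r4: x→r3, y→r3; r5: x→r3, y→r5.
Exploring the product automaton M1 × M2 from the start pair (r0, A), following both machines on each input symbol, reaches 8 state pairs: (r0, A), (r1, A), (r2, D), (r3, A), (r4, D), (r3, B), (r5, D), (r3, D).
M1 accepts in {r4, r5} and M2 accepts in {B, C, D}. The reachable pairs whose M1-component is accepting are (r4, D), (r5, D); in each of them the M2-component is accepting too, so the product for L(M1) \ L(M2) (M1-component accepting, M2-component rejecting) has no reachable accepting pair and the difference is empty.
Hence every string in L(M1) is also in L(M2).

Yes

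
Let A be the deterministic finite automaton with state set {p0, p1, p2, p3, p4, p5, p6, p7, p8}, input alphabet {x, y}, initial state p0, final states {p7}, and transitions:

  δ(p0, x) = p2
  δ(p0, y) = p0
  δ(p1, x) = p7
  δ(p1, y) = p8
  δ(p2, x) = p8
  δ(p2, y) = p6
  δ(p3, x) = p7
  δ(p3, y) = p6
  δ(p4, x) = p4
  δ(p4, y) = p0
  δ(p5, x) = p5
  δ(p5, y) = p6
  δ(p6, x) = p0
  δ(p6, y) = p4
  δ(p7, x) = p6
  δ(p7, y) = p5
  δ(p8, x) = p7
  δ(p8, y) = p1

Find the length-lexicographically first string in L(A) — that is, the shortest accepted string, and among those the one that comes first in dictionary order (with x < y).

xxx

A breadth-first search from p0 reaches an accepting state first via the path p0 → p2 → p8 → p7 on input xxx.
No string of length < 3 is accepted (BFS exhausts all shorter strings without reaching an accepting state), and xxx is the lexicographically least accepting string of length 3.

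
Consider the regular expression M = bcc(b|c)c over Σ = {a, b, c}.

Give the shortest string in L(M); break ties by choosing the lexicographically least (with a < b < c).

By inspection of the expression, no string of length less than 5 matches, and bccbc is the lexicographically first match of length 5.

bccbc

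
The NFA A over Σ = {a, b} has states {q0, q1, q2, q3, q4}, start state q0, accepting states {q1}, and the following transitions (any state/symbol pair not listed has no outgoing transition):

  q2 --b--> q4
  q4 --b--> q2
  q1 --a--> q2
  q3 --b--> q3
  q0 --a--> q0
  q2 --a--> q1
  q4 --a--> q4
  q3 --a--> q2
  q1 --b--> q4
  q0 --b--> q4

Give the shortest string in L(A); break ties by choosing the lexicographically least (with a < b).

A breadth-first search from q0 reaches an accepting state first via the path q0 → q4 → q2 → q1 on input bba.
No string of length < 3 is accepted (BFS exhausts all shorter strings without reaching an accepting state), and bba is the lexicographically least accepting string of length 3.

bba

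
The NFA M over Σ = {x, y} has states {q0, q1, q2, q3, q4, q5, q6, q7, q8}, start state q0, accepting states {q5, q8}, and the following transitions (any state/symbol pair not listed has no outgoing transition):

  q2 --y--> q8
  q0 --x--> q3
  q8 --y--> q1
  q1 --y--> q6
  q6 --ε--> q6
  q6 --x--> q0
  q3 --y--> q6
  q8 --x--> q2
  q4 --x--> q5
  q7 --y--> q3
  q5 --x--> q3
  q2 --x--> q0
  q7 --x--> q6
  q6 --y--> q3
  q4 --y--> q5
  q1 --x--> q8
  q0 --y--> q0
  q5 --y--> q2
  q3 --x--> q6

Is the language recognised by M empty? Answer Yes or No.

The states reachable from the start state are {q0, q3, q6}.
None of the accepting states {q5, q8} is reachable, so no string is accepted and L(M) = ∅.

Yes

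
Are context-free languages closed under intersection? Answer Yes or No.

{aⁿbⁿcᵐ : m,n≥0} and {aᵐbⁿcⁿ : m,n≥0} are both context-free, but their intersection {aⁿbⁿcⁿ : n≥0} is not (pumping lemma).

No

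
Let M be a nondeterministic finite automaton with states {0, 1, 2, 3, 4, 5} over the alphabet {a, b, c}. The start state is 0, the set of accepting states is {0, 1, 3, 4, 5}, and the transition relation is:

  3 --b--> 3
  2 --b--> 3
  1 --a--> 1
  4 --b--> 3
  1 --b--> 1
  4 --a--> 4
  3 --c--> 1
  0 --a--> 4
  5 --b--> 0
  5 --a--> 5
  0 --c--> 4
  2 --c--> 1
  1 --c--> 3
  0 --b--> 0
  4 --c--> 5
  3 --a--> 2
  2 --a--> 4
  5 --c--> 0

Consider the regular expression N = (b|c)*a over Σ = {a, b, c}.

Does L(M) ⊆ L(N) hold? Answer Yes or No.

No

The empty string ε is in L(M) but not in L(N).
So L(M) ⊄ L(N).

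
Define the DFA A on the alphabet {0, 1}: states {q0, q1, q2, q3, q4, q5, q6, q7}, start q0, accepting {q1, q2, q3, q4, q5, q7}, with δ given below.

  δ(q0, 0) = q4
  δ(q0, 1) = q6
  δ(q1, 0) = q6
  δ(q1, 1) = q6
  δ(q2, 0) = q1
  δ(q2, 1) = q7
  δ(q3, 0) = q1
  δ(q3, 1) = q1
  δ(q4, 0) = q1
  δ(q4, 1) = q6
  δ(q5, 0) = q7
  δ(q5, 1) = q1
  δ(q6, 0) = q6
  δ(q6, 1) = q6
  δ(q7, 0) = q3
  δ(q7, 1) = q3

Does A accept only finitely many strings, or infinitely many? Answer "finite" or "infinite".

finite

The useful states (reachable from q0 and able to reach an accepting state) are {q0, q1, q4}.
Restricted to these states the transition graph has no cycle, so every accepting path has bounded length and L is finite.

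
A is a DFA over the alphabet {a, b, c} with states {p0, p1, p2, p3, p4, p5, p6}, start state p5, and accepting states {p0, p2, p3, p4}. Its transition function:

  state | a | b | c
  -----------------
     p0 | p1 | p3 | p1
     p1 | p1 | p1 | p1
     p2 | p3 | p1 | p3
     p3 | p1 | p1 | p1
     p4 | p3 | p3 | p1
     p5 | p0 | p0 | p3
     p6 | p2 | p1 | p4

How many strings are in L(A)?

The useful subgraph on states {p0, p3, p5} is acyclic, so L(A) is finite; the longest accepting path visits 3 useful states, giving maximum string length 2.
Counting accepting paths from p5 by length: 3 of length 1, 2 of length 2. Total 5.

5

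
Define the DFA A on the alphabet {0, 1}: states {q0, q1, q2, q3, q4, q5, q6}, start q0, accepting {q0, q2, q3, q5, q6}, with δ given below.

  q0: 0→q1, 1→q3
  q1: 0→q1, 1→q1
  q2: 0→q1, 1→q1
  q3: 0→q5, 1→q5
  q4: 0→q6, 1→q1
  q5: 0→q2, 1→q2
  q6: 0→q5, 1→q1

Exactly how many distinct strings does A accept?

8

The useful subgraph on states {q0, q2, q3, q5} is acyclic, so L(A) is finite; the longest accepting path visits 4 useful states, giving maximum string length 3.
Counting accepting paths from q0 by length: 1 of length 0, 1 of length 1, 2 of length 2, 4 of length 3. Total 8.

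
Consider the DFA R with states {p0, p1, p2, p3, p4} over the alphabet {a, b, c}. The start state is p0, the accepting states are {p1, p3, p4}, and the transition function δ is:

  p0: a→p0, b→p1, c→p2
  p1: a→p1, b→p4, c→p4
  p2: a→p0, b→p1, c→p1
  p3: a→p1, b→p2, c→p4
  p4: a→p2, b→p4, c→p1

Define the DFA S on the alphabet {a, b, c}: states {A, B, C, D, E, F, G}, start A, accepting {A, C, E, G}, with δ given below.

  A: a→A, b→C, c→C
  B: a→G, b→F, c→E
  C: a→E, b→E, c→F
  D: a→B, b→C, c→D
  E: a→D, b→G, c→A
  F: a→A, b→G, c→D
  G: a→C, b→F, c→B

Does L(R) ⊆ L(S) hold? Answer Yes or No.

The string bc is in L(R) but not in L(S).
So L(R) ⊄ L(S).

No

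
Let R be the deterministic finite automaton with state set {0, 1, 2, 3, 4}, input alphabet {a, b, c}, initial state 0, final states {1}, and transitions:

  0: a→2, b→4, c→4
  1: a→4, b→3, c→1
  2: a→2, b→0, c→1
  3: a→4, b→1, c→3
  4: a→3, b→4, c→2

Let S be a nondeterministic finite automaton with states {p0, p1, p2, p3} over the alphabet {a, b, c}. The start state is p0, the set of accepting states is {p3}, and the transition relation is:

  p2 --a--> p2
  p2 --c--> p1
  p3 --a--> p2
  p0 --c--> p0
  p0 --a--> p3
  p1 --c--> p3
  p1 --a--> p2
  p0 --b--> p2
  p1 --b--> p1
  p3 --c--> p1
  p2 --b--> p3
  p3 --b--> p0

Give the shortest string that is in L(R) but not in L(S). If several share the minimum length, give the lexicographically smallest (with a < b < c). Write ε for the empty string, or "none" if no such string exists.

ac

The string ac is accepted by R but not by S.
No shorter string lies in the difference, and ac is the lexicographically first length-2 string in L(R) \ L(S).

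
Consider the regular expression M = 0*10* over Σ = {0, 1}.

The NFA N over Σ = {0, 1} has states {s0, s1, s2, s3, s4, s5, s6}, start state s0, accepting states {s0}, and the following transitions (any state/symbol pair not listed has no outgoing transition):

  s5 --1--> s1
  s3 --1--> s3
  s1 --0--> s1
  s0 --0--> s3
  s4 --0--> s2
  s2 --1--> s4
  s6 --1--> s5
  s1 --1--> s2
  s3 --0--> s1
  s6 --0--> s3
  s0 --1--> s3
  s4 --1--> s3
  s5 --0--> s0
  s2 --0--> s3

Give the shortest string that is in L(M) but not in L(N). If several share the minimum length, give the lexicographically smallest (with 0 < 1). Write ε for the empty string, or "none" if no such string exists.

The string 1 is accepted by M but not by N.
No shorter string lies in the difference, and 1 is the lexicographically first length-1 string in L(M) \ L(N).

1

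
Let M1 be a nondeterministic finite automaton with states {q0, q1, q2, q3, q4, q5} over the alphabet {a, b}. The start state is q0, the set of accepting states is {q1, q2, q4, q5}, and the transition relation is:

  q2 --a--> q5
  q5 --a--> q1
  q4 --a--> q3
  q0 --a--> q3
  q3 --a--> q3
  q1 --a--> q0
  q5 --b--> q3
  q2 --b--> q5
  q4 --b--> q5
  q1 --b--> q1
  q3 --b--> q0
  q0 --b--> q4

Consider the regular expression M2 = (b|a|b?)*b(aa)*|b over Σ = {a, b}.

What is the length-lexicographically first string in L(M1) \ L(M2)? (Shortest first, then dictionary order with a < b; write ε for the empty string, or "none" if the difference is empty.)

The string bba is accepted by M1 but not by M2.
No shorter string lies in the difference, and bba is the lexicographically first length-3 string in L(M1) \ L(M2).

bba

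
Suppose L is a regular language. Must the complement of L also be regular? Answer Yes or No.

Take a complete DFA for L and swap accepting and non-accepting states; the resulting DFA accepts exactly Σ* \ L.
So the regular languages are closed under complement.

Yes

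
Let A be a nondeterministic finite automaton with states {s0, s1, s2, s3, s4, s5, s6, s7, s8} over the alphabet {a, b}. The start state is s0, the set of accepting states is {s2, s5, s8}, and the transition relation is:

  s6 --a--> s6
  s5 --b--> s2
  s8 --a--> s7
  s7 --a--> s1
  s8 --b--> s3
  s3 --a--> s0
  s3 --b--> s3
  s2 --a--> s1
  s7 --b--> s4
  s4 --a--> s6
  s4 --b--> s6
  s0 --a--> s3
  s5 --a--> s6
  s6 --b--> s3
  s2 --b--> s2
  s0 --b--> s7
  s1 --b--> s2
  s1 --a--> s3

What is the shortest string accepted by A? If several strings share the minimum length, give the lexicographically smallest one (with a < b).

A breadth-first search from s0 reaches an accepting state first via the path s0 → s7 → s1 → s2 on input bab.
No string of length < 3 is accepted (BFS exhausts all shorter strings without reaching an accepting state), and bab is the lexicographically least accepting string of length 3.

bab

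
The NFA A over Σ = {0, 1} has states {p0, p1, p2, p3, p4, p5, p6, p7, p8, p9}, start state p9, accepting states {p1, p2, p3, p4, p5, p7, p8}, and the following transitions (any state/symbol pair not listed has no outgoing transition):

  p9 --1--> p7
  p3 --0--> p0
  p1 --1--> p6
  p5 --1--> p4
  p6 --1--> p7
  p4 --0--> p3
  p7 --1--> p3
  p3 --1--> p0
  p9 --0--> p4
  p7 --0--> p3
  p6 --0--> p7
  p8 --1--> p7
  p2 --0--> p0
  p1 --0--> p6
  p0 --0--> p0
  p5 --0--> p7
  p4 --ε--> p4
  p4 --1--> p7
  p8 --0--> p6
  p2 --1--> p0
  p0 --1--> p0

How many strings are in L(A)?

8

The useful subgraph on states {p3, p4, p7, p9} is acyclic, so L(A) is finite; the longest accepting path visits 4 useful states, giving maximum string length 3.
Counting accepting paths from p9 by length: 2 of length 1, 4 of length 2, 2 of length 3. Total 8.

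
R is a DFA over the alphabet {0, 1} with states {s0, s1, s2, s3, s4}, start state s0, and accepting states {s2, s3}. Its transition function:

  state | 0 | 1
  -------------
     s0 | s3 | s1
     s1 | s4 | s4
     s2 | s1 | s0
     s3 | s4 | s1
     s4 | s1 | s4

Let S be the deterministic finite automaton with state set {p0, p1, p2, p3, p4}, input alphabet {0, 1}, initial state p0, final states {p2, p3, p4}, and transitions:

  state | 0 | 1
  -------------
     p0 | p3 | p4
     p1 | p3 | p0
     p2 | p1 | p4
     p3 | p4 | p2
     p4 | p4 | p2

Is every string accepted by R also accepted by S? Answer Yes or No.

Yes

Exploring the product automaton R × S from the start pair (s0, p0), following both machines on each input symbol, reaches 11 state pairs: (s0, p0), (s3, p3), (s1, p4), (s4, p4), (s1, p2), (s4, p2), (s4, p1), (s1, p1), (s1, p3), (s4, p0), (s4, p3).
R accepts in {s2, s3} and S accepts in {p2, p3, p4}. The reachable pairs whose R-component is accepting are (s3, p3); in each of them the S-component is accepting too, so the product for L(R) \ L(S) (R-component accepting, S-component rejecting) has no reachable accepting pair and the difference is empty.
Hence every string in L(R) is also in L(S).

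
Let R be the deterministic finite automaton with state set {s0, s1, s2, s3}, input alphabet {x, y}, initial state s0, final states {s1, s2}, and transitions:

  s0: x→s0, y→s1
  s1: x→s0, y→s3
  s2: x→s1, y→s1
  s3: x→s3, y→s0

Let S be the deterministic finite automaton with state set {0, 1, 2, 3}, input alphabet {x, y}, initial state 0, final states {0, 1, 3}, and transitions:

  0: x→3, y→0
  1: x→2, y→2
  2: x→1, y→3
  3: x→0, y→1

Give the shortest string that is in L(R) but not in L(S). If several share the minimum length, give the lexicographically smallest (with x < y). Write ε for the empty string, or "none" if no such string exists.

The string xyxxy is accepted by R but not by S.
No shorter string lies in the difference, and xyxxy is the lexicographically first length-5 string in L(R) \ L(S).

xyxxy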